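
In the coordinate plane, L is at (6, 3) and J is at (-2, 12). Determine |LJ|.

d = sqrt((-8)^2 + (9)^2) = sqrt(145)

sqrt(145)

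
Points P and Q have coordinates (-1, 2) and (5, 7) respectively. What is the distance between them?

d = sqrt((5 - -1)^2 + (7 - 2)^2)
d = sqrt(6^2 + 5^2)
d = sqrt(36 + 25)
d = sqrt(61)

sqrt(61)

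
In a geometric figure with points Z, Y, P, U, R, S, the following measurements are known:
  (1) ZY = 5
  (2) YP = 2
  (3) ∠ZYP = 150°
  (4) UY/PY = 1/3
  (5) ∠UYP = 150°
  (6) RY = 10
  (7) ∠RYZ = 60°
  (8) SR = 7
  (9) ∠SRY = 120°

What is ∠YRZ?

Step 1: By the law of cosines on triangle RYZ: RZ² = 10² + 5² − 2·10·5·cos(60°) = 75, so RZ = 5·√3.
Step 2: By the inverse law of cosines on triangle YRZ: cos(∠YRZ) = (10² + (5·√3)² − 5²) / (2·10·5·√3) = 150/173.21 = 0.866, so ∠YRZ = 30°.

Therefore, the measure of angle ∠YRZ = 30°.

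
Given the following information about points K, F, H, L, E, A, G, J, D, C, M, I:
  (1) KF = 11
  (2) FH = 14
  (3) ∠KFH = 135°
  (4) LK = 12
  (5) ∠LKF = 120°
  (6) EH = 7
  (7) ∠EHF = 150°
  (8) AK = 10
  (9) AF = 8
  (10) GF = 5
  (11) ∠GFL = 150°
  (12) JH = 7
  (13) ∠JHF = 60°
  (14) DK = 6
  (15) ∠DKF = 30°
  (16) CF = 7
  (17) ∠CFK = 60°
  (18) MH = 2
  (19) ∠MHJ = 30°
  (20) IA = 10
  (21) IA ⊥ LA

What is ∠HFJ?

Step 1: By the law of cosines on triangle FHJ: FJ² = 14² + 7² − 2·14·7·cos(60°) = 147, so FJ = 7·√3.
Step 2: By the inverse law of cosines on triangle HFJ: cos(∠HFJ) = (14² + (7·√3)² − 7²) / (2·14·7·√3) = 294/339.48 = 0.866, so ∠HFJ = 30°.

Therefore, the measure of angle ∠HFJ = 30°.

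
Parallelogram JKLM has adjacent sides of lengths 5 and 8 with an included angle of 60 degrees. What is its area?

Area = a * b * sin(theta)
Area = 5 * 8 * sin(60 degrees)
Area = 40 * sqrt(3)/2
Area = 20*sqrt(3)

20*sqrt(3)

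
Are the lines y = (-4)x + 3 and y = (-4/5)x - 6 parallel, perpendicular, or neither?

Slope of line 1: m1 = -4
Slope of line 2: m2 = -4/5
m1 != m2 (-4 != -4/5), so not parallel.
m1 * m2 = (-4) * (-4/5) = 16/5 != -1, so not perpendicular.
The lines are neither parallel nor perpendicular.

Neither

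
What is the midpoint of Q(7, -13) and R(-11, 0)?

The midpoint is the point halfway along the segment.
Move half the horizontal distance: 7 + (-11 - 7)/2 = 7 + -18/2 = -2
Move half the vertical distance: -13 + (0 - -13)/2 = -13 + 13/2 = -13/2
Midpoint = (-2, -13/2)

(-2, -13/2)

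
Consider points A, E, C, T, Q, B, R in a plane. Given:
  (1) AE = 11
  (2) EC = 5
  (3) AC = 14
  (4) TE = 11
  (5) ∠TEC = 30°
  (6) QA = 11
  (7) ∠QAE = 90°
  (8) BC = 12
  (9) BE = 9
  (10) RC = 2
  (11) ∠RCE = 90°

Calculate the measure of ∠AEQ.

Step 1: By the law of cosines on triangle EAQ: EQ² = 11² + 11² − 2·11·11·cos(90°) = 242, so EQ = 11·√2.
Step 2: By the inverse law of cosines on triangle AEQ: cos(∠AEQ) = (11² + (11·√2)² − 11²) / (2·11·11·√2) = 242/342.24 = 0.7071, so ∠AEQ = 45°.

Therefore, the measure of angle ∠AEQ = 45°.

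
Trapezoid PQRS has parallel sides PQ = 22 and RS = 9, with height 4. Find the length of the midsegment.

The midsegment (median) of a trapezoid connects the midpoints of the non-parallel sides.
Its length is the average of the two bases: (22 + 9) / 2 = 31/2.

31/2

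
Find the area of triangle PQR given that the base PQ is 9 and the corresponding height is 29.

Area = (1/2)(9)(29) = 261/2

261/2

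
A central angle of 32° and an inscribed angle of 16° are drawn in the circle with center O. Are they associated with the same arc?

By the inscribed angle theorem, if both angles subtend the same arc, the inscribed angle must be half the central angle.
Half of 32° = 16°, which equals the given inscribed angle of 16°.
Therefore, yes, they correspond to the same arc.

Yes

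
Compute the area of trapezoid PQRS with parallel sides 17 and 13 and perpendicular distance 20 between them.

A trapezoid's area equals the midsegment times the height.
The midsegment is (17 + 13) / 2 = 15.
Area = 15 * 20 = 300.

300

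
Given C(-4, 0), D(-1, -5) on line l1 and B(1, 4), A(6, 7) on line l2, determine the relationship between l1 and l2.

Slope of line 1: m1 = (-5 - 0)/(-1 - -4) = -5/3 = -5/3
Slope of line 2: m2 = (7 - 4)/(6 - 1) = 3/5 = 3/5
m1 * m2 = -1, so perpendicular.

Perpendicular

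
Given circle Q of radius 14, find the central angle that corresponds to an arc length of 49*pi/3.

θ = 360 × 49*pi/3 / (2π × 14) = 210° (rearranging arc length formula).

210°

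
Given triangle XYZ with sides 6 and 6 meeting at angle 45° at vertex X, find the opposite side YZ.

When two sides and the included angle are known, the law of cosines gives the third side.
c^2 = a^2 + b^2 - 2ab cos(C) generalizes the Pythagorean theorem to non-right triangles.
Here: YZ^2 = 36 + 36 - 72*(sqrt(2)/2) = 72 - 36*sqrt(2)
YZ = 6*sqrt(2 - sqrt(2))

6*sqrt(2 - sqrt(2))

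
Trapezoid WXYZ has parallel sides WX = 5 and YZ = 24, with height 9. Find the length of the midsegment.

midsegment = (5 + 24) / 2 = 29 / 2 = 29/2

29/2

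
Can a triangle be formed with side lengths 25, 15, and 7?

The longest side is 25. The other two sides sum to 7 + 15 = 22.
Since 22 ≤ 25, the two shorter sides cannot reach around to close the triangle.

No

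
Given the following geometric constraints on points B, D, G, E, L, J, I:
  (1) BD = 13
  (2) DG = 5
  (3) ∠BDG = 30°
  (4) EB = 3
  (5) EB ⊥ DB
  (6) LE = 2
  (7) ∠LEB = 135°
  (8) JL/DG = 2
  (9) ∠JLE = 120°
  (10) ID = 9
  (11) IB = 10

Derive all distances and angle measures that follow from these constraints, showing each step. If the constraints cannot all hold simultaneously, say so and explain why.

The constraints are consistent.

From the given relations:
  JL = 2·DG = 2·5 = 10

Step 1: From BD = 13, DG = 5, and ∠BDG = 30°, by the law of cosines:
  BG² = BD² + DG² - 2·BD·DG·cos(30°) = 169 + 25 - 112.6 = 81.42
  BG ≈ 9.02

Step 2: From BE = 3, EL = 2, and ∠BEL = 135°, by the law of cosines:
  BL² = BE² + EL² - 2·BE·EL·cos(135°) = 9 + 4 + 8.485 = 21.49
  BL ≈ 4.64

Step 3: From DB = 13, BE = 3, and ∠DBE = 90°, by the law of cosines:
  DE² = DB² + BE² - 2·DB·BE·cos(90°) = 169 + 9 - 0 = 178
  DE = √178

Step 4: From EL = 2, LJ = 10, and ∠ELJ = 120°, by the law of cosines:
  EJ² = EL² + LJ² - 2·EL·LJ·cos(120°) = 4 + 100 + 20 = 124
  EJ = 2·√31

Step 5: From BD = 13, BI = 10, DI = 9, by the inverse law of cosines:
  cos(∠DBI) = (BD² + BI² - DI²) / (2·BD·BI)
  ∠DBI = 43.69°

Step 6: From DB = 13, DI = 9, BI = 10, by the inverse law of cosines:
  cos(∠BDI) = (DB² + DI² - BI²) / (2·DB·DI)
  ∠BDI = 50.13°

Step 7: From IB = 10, ID = 9, BD = 13, by the inverse law of cosines:
  cos(∠BID) = (IB² + ID² - BD²) / (2·IB·ID)
  ∠BID = 86.18°

Step 8: From BD = 13, BG = 9.02, DG = 5, by the inverse law of cosines:
  cos(∠DBG) = (BD² + BG² - DG²) / (2·BD·BG)
  ∠DBG = 16.09°

Step 9: From BE = 3, BL = 4.64, EL = 2, by the inverse law of cosines:
  cos(∠EBL) = (BE² + BL² - EL²) / (2·BE·BL)
  ∠EBL = 17.76°

Step 10: From DB = 13, DE = √178, BE = 3, by the inverse law of cosines:
  cos(∠BDE) = (DB² + DE² - BE²) / (2·DB·DE)
  ∠BDE = 12.99°

Step 11: From GB = 9.02, GD = 5, BD = 13, by the inverse law of cosines:
  cos(∠BGD) = (GB² + GD² - BD²) / (2·GB·GD)
  ∠BGD = 133.91°

Step 12: From EB = 3, ED = √178, BD = 13, by the inverse law of cosines:
  cos(∠BED) = (EB² + ED² - BD²) / (2·EB·ED)
  ∠BED = 77.01°

Step 13: From EJ = 2·√31, EL = 2, JL = 10, by the inverse law of cosines:
  cos(∠JEL) = (EJ² + EL² - JL²) / (2·EJ·EL)
  ∠JEL = 51.05°

Step 14: From LB = 4.64, LE = 2, BE = 3, by the inverse law of cosines:
  cos(∠BLE) = (LB² + LE² - BE²) / (2·LB·LE)
  ∠BLE = 27.24°

Step 15: From JE = 2·√31, JL = 10, EL = 2, by the inverse law of cosines:
  cos(∠EJL) = (JE² + JL² - EL²) / (2·JE·JL)
  ∠EJL = 8.95°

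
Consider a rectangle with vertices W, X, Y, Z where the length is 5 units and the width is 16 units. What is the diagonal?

A rectangle's diagonal splits it into two right triangles, with the diagonal as the hypotenuse.
By the Pythagorean theorem, d^2 = 5^2 + 16^2 = 281.
Therefore d = sqrt(281).

sqrt(281)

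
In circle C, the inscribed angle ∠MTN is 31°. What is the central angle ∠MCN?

Central angle = 2 × 31° = 62° (inscribed angle theorem).

62°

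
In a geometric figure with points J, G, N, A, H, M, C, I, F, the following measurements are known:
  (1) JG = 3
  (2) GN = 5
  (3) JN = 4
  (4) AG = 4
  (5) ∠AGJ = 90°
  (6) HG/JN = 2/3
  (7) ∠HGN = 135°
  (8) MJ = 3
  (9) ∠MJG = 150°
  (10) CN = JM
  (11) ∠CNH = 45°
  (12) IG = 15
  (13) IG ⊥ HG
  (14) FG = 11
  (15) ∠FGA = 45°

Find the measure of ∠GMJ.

Step 1: By the law of cosines on triangle MJG: MG² = 3² + 3² − 2·3·3·cos(150°) = 33.59, so MG ≈ 5.8.
Step 2: By the inverse law of cosines on triangle GMJ: cos(∠GMJ) = (5.8² + 3² − 3²) / (2·5.8·3) = 33.59/34.77 = 0.9659, so ∠GMJ = 15°.

Therefore, the measure of angle ∠GMJ = 15°.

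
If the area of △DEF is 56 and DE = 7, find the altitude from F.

height = 2 * 56 / 7 = 16

16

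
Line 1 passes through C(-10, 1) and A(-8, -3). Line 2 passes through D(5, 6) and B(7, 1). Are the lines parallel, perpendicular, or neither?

Slope of line 1: m1 = (-3 - 1)/(-8 - -10) = -4/2 = -2
Slope of line 2: m2 = (1 - 6)/(7 - 5) = -5/2 = -5/2
For parallel lines we need equal slopes: -2 != -5/2.
For perpendicular lines we need m1*m2 = -1: (-2)(-5/2) = 5 != -1.
Since neither condition holds, the lines are neither parallel nor perpendicular.

Neither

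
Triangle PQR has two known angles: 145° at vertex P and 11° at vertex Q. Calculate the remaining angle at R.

The interior angles sum to 180°: angle R = 180 - 145 - 11 = 24°.
The triangle is obtuse (angles 145°, 11°, 24°).

24 degrees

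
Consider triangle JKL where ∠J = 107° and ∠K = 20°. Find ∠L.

The interior angles sum to 180°: angle L = 180 - 107 - 20 = 53°.
The triangle is obtuse (angles 107°, 20°, 53°).

53 degrees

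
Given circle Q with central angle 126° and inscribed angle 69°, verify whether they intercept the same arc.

By the inscribed angle theorem, the inscribed angle for a central angle of 126° should be 126° / 2 = 63°.
The given inscribed angle is 69°, which does not equal 63°.
Therefore, no, they do not correspond to the same arc.

No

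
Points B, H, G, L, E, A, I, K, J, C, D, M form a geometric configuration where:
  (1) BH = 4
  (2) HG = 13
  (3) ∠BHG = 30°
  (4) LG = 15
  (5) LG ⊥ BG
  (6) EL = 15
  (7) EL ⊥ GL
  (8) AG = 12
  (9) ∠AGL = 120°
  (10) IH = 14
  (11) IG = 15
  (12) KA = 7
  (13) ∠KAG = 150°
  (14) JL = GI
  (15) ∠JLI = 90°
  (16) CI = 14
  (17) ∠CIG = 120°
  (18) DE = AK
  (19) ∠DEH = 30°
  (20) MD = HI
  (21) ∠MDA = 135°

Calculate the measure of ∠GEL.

Step 1: By the law of cosines on triangle ELG: EG² = 15² + 15² − 2·15·15·cos(90°) = 450, so EG = 15·√2.
Step 2: By the inverse law of cosines on triangle GEL: cos(∠GEL) = ((15·√2)² + 15² − 15²) / (2·15·√2·15) = 450/636.4 = 0.7071, so ∠GEL = 45°.

Therefore, the measure of angle ∠GEL = 45°.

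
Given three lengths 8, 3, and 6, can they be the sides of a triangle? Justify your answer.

For three segments to close into a triangle, no single side can be as long as the other two combined.
The longest side is 8, and 3 + 6 = 9 > 8.
A triangle can be formed.

Yes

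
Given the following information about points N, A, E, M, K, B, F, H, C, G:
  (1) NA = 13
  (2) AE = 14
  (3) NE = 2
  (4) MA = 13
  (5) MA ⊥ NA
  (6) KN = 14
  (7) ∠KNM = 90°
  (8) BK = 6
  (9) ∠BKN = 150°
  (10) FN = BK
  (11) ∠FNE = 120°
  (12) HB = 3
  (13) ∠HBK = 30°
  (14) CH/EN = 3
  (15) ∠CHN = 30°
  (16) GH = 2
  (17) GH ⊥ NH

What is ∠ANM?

Step 1: By the law of cosines on triangle NAM: NM² = 13² + 13² − 2·13·13·cos(90°) = 338, so NM = 13·√2.
Step 2: By the inverse law of cosines on triangle ANM: cos(∠ANM) = (13² + (13·√2)² − 13²) / (2·13·13·√2) = 338/478 = 0.7071, so ∠ANM = 45°.

Therefore, the measure of angle ∠ANM = 45°.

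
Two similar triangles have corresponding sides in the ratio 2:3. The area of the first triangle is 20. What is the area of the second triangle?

The ratio of areas of similar triangles = (side ratio)^2.
Side ratio = 2:3, so area ratio = 4:9.
Area of the second triangle / Area of the first triangle = 9/4
Area of the second triangle = 20 * 9/4 = 45

45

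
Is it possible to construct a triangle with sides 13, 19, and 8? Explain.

For three segments to close into a triangle, no single side can be as long as the other two combined.
The longest side is 19, and 8 + 13 = 21 > 19.
A triangle can be formed.

Yes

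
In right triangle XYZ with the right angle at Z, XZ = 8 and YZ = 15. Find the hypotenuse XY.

XY = sqrt(8^2 + 15^2) = sqrt(289) = 17

17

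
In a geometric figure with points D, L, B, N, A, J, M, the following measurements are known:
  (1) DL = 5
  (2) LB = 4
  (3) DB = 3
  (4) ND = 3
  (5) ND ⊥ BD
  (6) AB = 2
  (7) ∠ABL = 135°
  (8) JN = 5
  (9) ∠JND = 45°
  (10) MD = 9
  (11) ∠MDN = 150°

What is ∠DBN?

Step 1: By the law of cosines on triangle BDN: BN² = 3² + 3² − 2·3·3·cos(90°) = 18, so BN = 3·√2.
Step 2: By the inverse law of cosines on triangle DBN: cos(∠DBN) = (3² + (3·√2)² − 3²) / (2·3·3·√2) = 18/25.46 = 0.7071, so ∠DBN = 45°.

Therefore, the measure of angle ∠DBN = 45°.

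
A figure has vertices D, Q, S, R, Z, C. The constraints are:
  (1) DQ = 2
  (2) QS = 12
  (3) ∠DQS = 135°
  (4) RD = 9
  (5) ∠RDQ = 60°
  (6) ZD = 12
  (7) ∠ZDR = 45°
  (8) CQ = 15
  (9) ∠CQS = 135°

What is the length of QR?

Step 1: By the law of cosines on triangle QDR: QR² = 2² + 9² − 2·2·9·cos(60°) = 67, so QR = √67.

Therefore, the length of QR = √67.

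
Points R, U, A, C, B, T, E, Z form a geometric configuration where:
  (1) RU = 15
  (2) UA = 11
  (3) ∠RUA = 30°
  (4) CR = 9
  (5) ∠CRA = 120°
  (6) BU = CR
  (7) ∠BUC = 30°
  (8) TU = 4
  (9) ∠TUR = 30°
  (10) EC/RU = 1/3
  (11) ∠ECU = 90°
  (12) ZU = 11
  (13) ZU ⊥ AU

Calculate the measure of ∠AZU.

Step 1: By the law of cosines on triangle ZUA: ZA² = 11² + 11² − 2·11·11·cos(90°) = 242, so ZA = 11·√2.
Step 2: By the inverse law of cosines on triangle AZU: cos(∠AZU) = ((11·√2)² + 11² − 11²) / (2·11·√2·11) = 242/342.24 = 0.7071, so ∠AZU = 45°.

Therefore, the measure of angle ∠AZU = 45°.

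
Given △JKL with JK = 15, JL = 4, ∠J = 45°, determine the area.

When two sides and the included angle are known, the area formula is (1/2)ab sin(C).
The height from one side to the opposite vertex is 4 sin(45°) = 2*sqrt(2).
Area = (1/2) * 15 * 2*sqrt(2) = 15*sqrt(2).

15*sqrt(2)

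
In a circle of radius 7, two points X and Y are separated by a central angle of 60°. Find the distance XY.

Chord = 2(7) sin(30°) = 7

7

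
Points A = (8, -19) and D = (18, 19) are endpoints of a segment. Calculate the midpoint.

The midpoint is the point halfway along the segment.
Move half the horizontal distance: 8 + (18 - 8)/2 = 8 + 10/2 = 13
Move half the vertical distance: -19 + (19 - -19)/2 = -19 + 38/2 = 0
Midpoint = (13, 0)

(13, 0)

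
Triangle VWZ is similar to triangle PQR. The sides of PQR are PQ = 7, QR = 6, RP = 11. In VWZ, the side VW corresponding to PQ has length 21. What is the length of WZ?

k = 21/7 = 3. WZ = 3 * 6 = 18.

18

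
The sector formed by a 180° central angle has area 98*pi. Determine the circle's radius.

r² = 360 × 98*pi / (π × 180) = 196, so r = 14.

14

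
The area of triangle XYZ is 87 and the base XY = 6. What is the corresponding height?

Area = (1/2) * base * height
height = 2 * Area / base
height = 2 * 87 / 6
height = 174 / 6
height = 29

29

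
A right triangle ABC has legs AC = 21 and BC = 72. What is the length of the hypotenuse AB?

In a right triangle, the square of the hypotenuse equals the sum of the squares of the two legs.
The legs are 21 and 72, so the hypotenuse = sqrt(441 + 5184) = sqrt(5625) = 75.

75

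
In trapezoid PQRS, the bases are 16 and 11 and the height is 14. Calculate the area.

Area = (16 + 11) * 14 / 2 = 378 / 2 = 189

189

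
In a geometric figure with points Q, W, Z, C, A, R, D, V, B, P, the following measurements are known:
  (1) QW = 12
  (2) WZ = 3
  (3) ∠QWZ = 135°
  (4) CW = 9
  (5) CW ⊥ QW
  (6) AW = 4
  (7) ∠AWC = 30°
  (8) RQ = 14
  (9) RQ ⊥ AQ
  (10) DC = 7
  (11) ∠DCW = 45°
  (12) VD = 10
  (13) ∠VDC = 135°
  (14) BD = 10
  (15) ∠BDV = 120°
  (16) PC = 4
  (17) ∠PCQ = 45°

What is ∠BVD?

Step 1: By the law of cosines on triangle VDB: VB² = 10² + 10² − 2·10·10·cos(120°) = 300, so VB = 10·√3.
Step 2: By the inverse law of cosines on triangle BVD: cos(∠BVD) = ((10·√3)² + 10² − 10²) / (2·10·√3·10) = 300/346.41 = 0.866, so ∠BVD = 30°.

Therefore, the measure of angle ∠BVD = 30°.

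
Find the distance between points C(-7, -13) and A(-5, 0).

d = sqrt((2)^2 + (13)^2) = sqrt(173)

sqrt(173)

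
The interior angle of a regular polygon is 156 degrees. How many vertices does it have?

The exterior angle is the supplement of the interior angle: 180 - 156 = 24 degrees.
Since the exterior angles of any convex polygon sum to 360 degrees, the number of sides is 360 / 24 = 15.

15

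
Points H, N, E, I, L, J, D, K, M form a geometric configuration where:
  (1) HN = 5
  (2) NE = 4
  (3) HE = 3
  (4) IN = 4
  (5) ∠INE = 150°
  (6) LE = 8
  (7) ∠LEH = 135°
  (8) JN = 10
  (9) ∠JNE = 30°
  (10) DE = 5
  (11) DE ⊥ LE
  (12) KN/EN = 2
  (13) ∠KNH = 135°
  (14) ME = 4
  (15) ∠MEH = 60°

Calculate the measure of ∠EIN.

Step 1: By the law of cosines on triangle INE: IE² = 4² + 4² − 2·4·4·cos(150°) = 59.71, so IE ≈ 7.73.
Step 2: By the inverse law of cosines on triangle EIN: cos(∠EIN) = (7.73² + 4² − 4²) / (2·7.73·4) = 59.71/61.82 = 0.9659, so ∠EIN = 15°.

Therefore, the measure of angle ∠EIN = 15°.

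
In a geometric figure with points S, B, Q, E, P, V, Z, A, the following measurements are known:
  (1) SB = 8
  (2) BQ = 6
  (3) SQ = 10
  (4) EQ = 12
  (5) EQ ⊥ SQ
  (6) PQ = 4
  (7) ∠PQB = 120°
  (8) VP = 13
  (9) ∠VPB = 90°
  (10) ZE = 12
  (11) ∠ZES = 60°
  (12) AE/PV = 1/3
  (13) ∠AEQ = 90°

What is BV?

Step 1: By the law of cosines on triangle BQP: BP² = 6² + 4² − 2·6·4·cos(120°) = 76, so BP = 2·√19.
Step 2: By the law of cosines on triangle BPV: BV² = (2·√19)² + 13² − 2·2·√19·13·cos(90°) = 245, so BV = 7·√5.

Therefore, the length of BV = 7·√5.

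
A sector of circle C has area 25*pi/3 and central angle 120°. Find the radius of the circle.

The sector covers 120°/360° = 1/3 of the full circle.
Full circle area = 25*pi/3 / 1/3 = 25*pi.
Since full area = πr², we get r² = 25*pi/π = 25, so r = 5.

5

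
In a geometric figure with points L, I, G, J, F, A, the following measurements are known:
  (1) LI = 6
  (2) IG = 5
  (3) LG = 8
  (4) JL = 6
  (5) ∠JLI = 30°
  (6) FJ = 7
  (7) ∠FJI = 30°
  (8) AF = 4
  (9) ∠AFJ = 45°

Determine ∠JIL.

Step 1: By the law of cosines on triangle ILJ: IJ² = 6² + 6² − 2·6·6·cos(30°) = 9.65, so IJ ≈ 3.11.
Step 2: By the inverse law of cosines on triangle JIL: cos(∠JIL) = (3.11² + 6² − 6²) / (2·3.11·6) = 9.65/37.27 = 0.2588, so ∠JIL = 75°.

Therefore, the measure of angle ∠JIL = 75°.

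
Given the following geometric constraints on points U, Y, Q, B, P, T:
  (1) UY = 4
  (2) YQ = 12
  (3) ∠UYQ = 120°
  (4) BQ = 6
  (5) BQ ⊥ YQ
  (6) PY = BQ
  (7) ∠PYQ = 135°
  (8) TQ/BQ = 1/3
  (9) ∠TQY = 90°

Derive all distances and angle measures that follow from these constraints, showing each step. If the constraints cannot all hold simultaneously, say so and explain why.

The constraints are consistent.

From the given relations:
  PY = BQ = 6
  TQ = 1/3·BQ = 1/3·6 = 2

Step 1: From UY = 4, YQ = 12, and ∠UYQ = 120°, by the law of cosines:
  UQ² = UY² + YQ² - 2·UY·YQ·cos(120°) = 16 + 144 + 48 = 208
  UQ = 4·√13

Step 2: From YQ = 12, QB = 6, and ∠YQB = 90°, by the law of cosines:
  YB² = YQ² + QB² - 2·YQ·QB·cos(90°) = 144 + 36 - 0 = 180
  YB = 6·√5

Step 3: From YQ = 12, QT = 2, and ∠YQT = 90°, by the law of cosines:
  YT² = YQ² + QT² - 2·YQ·QT·cos(90°) = 144 + 4 - 0 = 148
  YT = 2·√37

Step 4: From QY = 12, YP = 6, and ∠QYP = 135°, by the law of cosines:
  QP² = QY² + YP² - 2·QY·YP·cos(135°) = 144 + 36 + 101.8 = 281.8
  QP ≈ 16.79

Step 5: From UQ = 4·√13, UY = 4, QY = 12, by the inverse law of cosines:
  cos(∠QUY) = (UQ² + UY² - QY²) / (2·UQ·UY)
  ∠QUY = 46.1°

Step 6: From YB = 6·√5, YQ = 12, BQ = 6, by the inverse law of cosines:
  cos(∠BYQ) = (YB² + YQ² - BQ²) / (2·YB·YQ)
  ∠BYQ = 26.57°

Step 7: From YQ = 12, YT = 2·√37, QT = 2, by the inverse law of cosines:
  cos(∠QYT) = (YQ² + YT² - QT²) / (2·YQ·YT)
  ∠QYT = 9.46°

Step 8: From QP = 16.79, QY = 12, PY = 6, by the inverse law of cosines:
  cos(∠PQY) = (QP² + QY² - PY²) / (2·QP·QY)
  ∠PQY = 14.64°

Step 9: From QU = 4·√13, QY = 12, UY = 4, by the inverse law of cosines:
  cos(∠UQY) = (QU² + QY² - UY²) / (2·QU·QY)
  ∠UQY = 13.9°

Step 10: From BQ = 6, BY = 6·√5, QY = 12, by the inverse law of cosines:
  cos(∠QBY) = (BQ² + BY² - QY²) / (2·BQ·BY)
  ∠QBY = 63.43°

Step 11: From PQ = 16.79, PY = 6, QY = 12, by the inverse law of cosines:
  cos(∠QPY) = (PQ² + PY² - QY²) / (2·PQ·PY)
  ∠QPY = 30.36°

Step 12: From TQ = 2, TY = 2·√37, QY = 12, by the inverse law of cosines:
  cos(∠QTY) = (TQ² + TY² - QY²) / (2·TQ·TY)
  ∠QTY = 80.54°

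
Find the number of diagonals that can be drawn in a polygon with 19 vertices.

Each of the 19 vertices connects to 16 non-adjacent vertices via diagonals.
Total connections = 19 × 16 = 304, but each diagonal is counted twice.
Number of diagonals = 304 / 2 = 152.

152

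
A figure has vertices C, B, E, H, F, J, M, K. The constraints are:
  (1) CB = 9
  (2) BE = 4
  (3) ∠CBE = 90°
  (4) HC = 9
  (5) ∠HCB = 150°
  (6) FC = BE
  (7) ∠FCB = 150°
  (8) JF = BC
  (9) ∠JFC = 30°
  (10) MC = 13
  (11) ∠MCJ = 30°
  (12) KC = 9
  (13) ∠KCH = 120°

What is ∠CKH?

Step 1: By the law of cosines on triangle KCH: KH² = 9² + 9² − 2·9·9·cos(120°) = 243, so KH = 9·√3.
Step 2: By the inverse law of cosines on triangle CKH: cos(∠CKH) = (9² + (9·√3)² − 9²) / (2·9·9·√3) = 243/280.59 = 0.866, so ∠CKH = 30°.

Therefore, the measure of angle ∠CKH = 30°.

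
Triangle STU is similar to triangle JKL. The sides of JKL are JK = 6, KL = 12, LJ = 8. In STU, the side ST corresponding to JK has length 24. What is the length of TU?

k = 24/6 = 4. TU = 4 * 12 = 48.

48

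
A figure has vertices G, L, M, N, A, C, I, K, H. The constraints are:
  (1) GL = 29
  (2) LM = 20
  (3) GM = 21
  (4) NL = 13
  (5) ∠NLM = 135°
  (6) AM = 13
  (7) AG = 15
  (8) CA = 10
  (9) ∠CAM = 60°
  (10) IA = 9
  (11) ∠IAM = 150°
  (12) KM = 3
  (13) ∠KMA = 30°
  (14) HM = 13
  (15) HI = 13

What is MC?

Step 1: By the law of cosines on triangle MAC: MC² = 13² + 10² − 2·13·10·cos(60°) = 139, so MC = √139.

Therefore, the length of MC = √139.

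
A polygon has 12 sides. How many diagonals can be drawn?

Total line segments between 12 vertices = C(12,2) = 66.
Subtract the 12 sides: 66 - 12 = 54 diagonals.

54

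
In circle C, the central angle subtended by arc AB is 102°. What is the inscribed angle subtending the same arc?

An inscribed angle intercepts an arc from a point on the circle, while the central angle intercepts the same arc from the center.
The inscribed angle is always half the central angle: 102° / 2 = 51°.

51°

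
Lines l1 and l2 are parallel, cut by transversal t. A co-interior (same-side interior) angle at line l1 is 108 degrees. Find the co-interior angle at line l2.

Co-interior angles (same-side interior) formed by parallel lines and a transversal are supplementary (sum to 180 degrees).
The given angle is 108 degrees.
The co-interior angle = 180 - 108 = 72 degrees.

72 degrees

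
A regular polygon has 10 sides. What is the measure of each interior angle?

Each interior angle of a regular n-gon is (n - 2) * 180 / n.
For n = 10: (10 - 2) * 180 / 10 = 1440/10 = 144 degrees.

144 degrees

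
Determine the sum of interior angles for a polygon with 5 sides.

The sum of interior angles of an n-sided polygon is (n - 2) * 180.
For n = 5: (5 - 2) * 180 = 3 * 180 = 540 degrees.

540 degrees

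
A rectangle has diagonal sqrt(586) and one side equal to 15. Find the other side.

The diagonal of a rectangle forms a right triangle with the two sides.
Rearranging the Pythagorean theorem: missing side = sqrt(d^2 - known^2).
= sqrt(586 - 225) = sqrt(361) = 19.

19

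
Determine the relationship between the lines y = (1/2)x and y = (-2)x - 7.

Slope of line 1: m1 = 1/2
Slope of line 2: m2 = -2
m1 * m2 = -1, so perpendicular.

Perpendicular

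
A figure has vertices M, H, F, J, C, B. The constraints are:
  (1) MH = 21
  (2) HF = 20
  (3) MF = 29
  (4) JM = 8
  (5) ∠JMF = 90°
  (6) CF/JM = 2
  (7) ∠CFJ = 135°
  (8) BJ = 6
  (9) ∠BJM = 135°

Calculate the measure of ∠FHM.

Step 1: By the inverse law of cosines on triangle FHM: cos(∠FHM) = (20² + 21² − 29²) / (2·20·21) = 0/840 = 0, so ∠FHM = 90°.

Therefore, the measure of angle ∠FHM = 90°.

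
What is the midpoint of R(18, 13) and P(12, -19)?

The midpoint is the point halfway along the segment.
Move half the horizontal distance: 18 + (12 - 18)/2 = 18 + -6/2 = 15
Move half the vertical distance: 13 + (-19 - 13)/2 = 13 + -32/2 = -3
Midpoint = (15, -3)

(15, -3)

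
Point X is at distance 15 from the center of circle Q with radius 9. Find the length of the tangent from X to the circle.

tangent = √(d² - r²) = √(15² - 9²) = √(225 - 81) = √144 = 12

12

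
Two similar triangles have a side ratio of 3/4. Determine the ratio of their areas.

Area scales with the square of linear dimensions. If every length is multiplied by 3/4, then the area is multiplied by (3/4)^2 = 9/16.
The area ratio is 9:16.

9:16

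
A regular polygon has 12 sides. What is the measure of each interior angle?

Each interior angle of a regular n-gon is (n - 2) * 180 / n.
For n = 12: (12 - 2) * 180 / 12 = 1800/12 = 150 degrees.

150 degrees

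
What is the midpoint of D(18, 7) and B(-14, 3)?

The midpoint is the average of the coordinates:
x: (18 + -14)/2 = 2
y: (7 + 3)/2 = 5
Midpoint = (2, 5)

(2, 5)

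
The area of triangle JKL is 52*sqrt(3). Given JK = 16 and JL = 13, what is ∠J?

From the SAS area formula Area = (1/2)ab sin(C), rearranging gives sin(C) = 2*Area/(ab).
sin(C) = 2 * 52*sqrt(3) / (208) = sqrt(3)/2.
Therefore C = arcsin(sqrt(3)/2) = 60°.
Since sin(180° - C) = sin(C), the obtuse angle 120° gives the same area, so C = 60° or C = 120°.

60° or 120°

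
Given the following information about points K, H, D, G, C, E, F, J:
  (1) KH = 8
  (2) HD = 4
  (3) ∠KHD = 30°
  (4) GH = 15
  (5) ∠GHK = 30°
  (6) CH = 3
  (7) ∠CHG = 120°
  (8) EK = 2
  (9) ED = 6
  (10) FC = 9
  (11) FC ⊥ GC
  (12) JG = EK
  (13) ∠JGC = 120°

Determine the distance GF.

Step 1: By the law of cosines on triangle CHG: CG² = 3² + 15² − 2·3·15·cos(120°) = 279, so CG = 3·√31.
Step 2: By the law of cosines on triangle GCF: GF² = (3·√31)² + 9² − 2·3·√31·9·cos(90°) = 360, so GF = 6·√10.

Therefore, the length of GF = 6·√10.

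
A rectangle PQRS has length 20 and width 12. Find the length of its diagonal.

A rectangle's diagonal splits it into two right triangles, with the diagonal as the hypotenuse.
By the Pythagorean theorem, d^2 = 20^2 + 12^2 = 544.
Therefore d = sqrt(544) = 4*sqrt(34).

4*sqrt(34)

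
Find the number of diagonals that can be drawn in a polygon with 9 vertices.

Total line segments between 9 vertices = C(9,2) = 36.
Subtract the 9 sides: 36 - 9 = 27 diagonals.

27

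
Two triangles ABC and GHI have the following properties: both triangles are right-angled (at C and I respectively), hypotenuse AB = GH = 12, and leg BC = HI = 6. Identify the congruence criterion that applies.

Consider the given information: both triangles are right-angled (at C and I respectively), hypotenuse AB = GH = 12, and leg BC = HI = 6
This is not SAS or AAS: SAS requires two sides and the included angle between them. AAS requires two angles and a non-included side.
The correct criterion is HL. The hypotenuse and one leg of two right triangles are equal (Hypotenuse-Leg).

HL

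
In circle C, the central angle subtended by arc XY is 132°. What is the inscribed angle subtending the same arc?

An inscribed angle intercepts an arc from a point on the circle, while the central angle intercepts the same arc from the center.
The inscribed angle is always half the central angle: 132° / 2 = 66°.

66°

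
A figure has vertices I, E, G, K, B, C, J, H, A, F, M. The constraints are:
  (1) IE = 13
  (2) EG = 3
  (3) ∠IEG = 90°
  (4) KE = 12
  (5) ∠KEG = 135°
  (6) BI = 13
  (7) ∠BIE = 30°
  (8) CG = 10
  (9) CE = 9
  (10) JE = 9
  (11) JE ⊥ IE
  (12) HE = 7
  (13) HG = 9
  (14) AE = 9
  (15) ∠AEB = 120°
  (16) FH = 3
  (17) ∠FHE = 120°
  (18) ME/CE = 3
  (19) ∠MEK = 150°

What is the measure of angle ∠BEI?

Step 1: By the law of cosines on triangle EIB: EB² = 13² + 13² − 2·13·13·cos(30°) = 45.28, so EB ≈ 6.73.
Step 2: By the inverse law of cosines on triangle BEI: cos(∠BEI) = (6.73² + 13² − 13²) / (2·6.73·13) = 45.28/174.96 = 0.2588, so ∠BEI = 75°.

Therefore, the measure of angle ∠BEI = 75°.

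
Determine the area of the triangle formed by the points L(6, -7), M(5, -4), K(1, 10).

Shoelace: Area = (1/2)|6(-4-10) + 5(10--7) + 1(-7--4)| = (1/2)(2) = 1

1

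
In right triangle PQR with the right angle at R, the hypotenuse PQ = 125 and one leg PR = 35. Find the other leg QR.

QR = sqrt(125^2 - 35^2) = sqrt(14400) = 120

120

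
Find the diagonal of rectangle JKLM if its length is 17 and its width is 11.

Using the Pythagorean theorem:
d² = 17² + 11² = 289 + 121 = 410
d = sqrt(410)

sqrt(410)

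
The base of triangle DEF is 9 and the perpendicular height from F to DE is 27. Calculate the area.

A triangle's area is half the area of a rectangle with the same base and height.
Area = (1/2) * 9 * 27 = 243/2.

243/2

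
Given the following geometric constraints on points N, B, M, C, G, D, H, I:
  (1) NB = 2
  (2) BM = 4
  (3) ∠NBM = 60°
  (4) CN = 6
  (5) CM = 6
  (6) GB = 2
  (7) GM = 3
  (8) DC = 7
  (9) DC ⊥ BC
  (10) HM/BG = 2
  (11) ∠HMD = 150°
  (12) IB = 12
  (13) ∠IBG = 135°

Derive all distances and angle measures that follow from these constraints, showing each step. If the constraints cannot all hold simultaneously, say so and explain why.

The constraints are consistent.

From the given relations:
  HM = 2·BG = 2·2 = 4

Step 1: From NB = 2, BM = 4, and ∠NBM = 60°, by the law of cosines:
  NM² = NB² + BM² - 2·NB·BM·cos(60°) = 4 + 16 - 8 = 12
  NM = 2·√3

Step 2: From GB = 2, BI = 12, and ∠GBI = 135°, by the law of cosines:
  GI² = GB² + BI² - 2·GB·BI·cos(135°) = 4 + 144 + 33.94 = 181.9
  GI ≈ 13.49

Step 3: From BG = 2, BM = 4, GM = 3, by the inverse law of cosines:
  cos(∠GBM) = (BG² + BM² - GM²) / (2·BG·BM)
  ∠GBM = 46.57°

Step 4: From MB = 4, MG = 3, BG = 2, by the inverse law of cosines:
  cos(∠BMG) = (MB² + MG² - BG²) / (2·MB·MG)
  ∠BMG = 28.96°

Step 5: From GB = 2, GM = 3, BM = 4, by the inverse law of cosines:
  cos(∠BGM) = (GB² + GM² - BM²) / (2·GB·GM)
  ∠BGM = 104.48°

Step 6: From NB = 2, NM = 2·√3, BM = 4, by the inverse law of cosines:
  cos(∠BNM) = (NB² + NM² - BM²) / (2·NB·NM)
  ∠BNM = 90°

Step 7: From NC = 6, NM = 2·√3, CM = 6, by the inverse law of cosines:
  cos(∠CNM) = (NC² + NM² - CM²) / (2·NC·NM)
  ∠CNM = 73.22°

Step 8: From MB = 4, MN = 2·√3, BN = 2, by the inverse law of cosines:
  cos(∠BMN) = (MB² + MN² - BN²) / (2·MB·MN)
  ∠BMN = 30°

Step 9: From MC = 6, MN = 2·√3, CN = 6, by the inverse law of cosines:
  cos(∠CMN) = (MC² + MN² - CN²) / (2·MC·MN)
  ∠CMN = 73.22°

Step 10: From CM = 6, CN = 6, MN = 2·√3, by the inverse law of cosines:
  cos(∠MCN) = (CM² + CN² - MN²) / (2·CM·CN)
  ∠MCN = 33.56°

Step 11: From GB = 2, GI = 13.49, BI = 12, by the inverse law of cosines:
  cos(∠BGI) = (GB² + GI² - BI²) / (2·GB·GI)
  ∠BGI = 38.98°

Step 12: From IB = 12, IG = 13.49, BG = 2, by the inverse law of cosines:
  cos(∠BIG) = (IB² + IG² - BG²) / (2·IB·IG)
  ∠BIG = 6.02°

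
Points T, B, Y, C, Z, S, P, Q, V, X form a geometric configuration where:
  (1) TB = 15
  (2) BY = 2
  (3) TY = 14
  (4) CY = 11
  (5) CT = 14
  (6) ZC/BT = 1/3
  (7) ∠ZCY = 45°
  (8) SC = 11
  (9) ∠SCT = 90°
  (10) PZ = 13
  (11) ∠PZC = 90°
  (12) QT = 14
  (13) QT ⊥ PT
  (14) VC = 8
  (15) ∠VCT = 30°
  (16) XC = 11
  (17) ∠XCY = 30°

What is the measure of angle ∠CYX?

Step 1: By the law of cosines on triangle YCX: YX² = 11² + 11² − 2·11·11·cos(30°) = 32.42, so YX ≈ 5.69.
Step 2: By the inverse law of cosines on triangle CYX: cos(∠CYX) = (11² + 5.69² − 11²) / (2·11·5.69) = 32.42/125.27 = 0.2588, so ∠CYX = 75°.

Therefore, the measure of angle ∠CYX = 75°.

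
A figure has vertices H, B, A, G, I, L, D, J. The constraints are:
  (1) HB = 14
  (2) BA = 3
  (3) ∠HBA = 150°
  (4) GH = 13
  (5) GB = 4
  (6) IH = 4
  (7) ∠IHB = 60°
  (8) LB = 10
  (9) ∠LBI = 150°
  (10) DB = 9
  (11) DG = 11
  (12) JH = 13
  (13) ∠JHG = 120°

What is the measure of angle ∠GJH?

Step 1: By the law of cosines on triangle JHG: JG² = 13² + 13² − 2·13·13·cos(120°) = 507, so JG = 13·√3.
Step 2: By the inverse law of cosines on triangle GJH: cos(∠GJH) = ((13·√3)² + 13² − 13²) / (2·13·√3·13) = 507/585.43 = 0.866, so ∠GJH = 30°.

Therefore, the measure of angle ∠GJH = 30°.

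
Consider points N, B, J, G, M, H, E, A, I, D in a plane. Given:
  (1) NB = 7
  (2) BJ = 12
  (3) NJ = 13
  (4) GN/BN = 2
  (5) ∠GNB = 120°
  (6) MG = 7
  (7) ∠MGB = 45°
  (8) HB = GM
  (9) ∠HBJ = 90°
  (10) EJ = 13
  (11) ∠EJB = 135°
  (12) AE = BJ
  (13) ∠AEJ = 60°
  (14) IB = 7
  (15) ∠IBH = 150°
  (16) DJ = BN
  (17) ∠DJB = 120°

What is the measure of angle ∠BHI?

From the given relations: HB = GM = 7.
Step 1: By the law of cosines on triangle HBI: HI² = 7² + 7² − 2·7·7·cos(150°) = 182.87, so HI ≈ 13.52.
Step 2: By the inverse law of cosines on triangle BHI: cos(∠BHI) = (7² + 13.52² − 7²) / (2·7·13.52) = 182.87/189.32 = 0.9659, so ∠BHI = 15°.

Therefore, the measure of angle ∠BHI = 15°.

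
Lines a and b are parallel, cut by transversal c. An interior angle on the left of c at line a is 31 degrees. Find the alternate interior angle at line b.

Alternate interior angles are equal: 31 degrees.

31 degrees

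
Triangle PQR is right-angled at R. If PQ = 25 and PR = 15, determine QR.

By the Pythagorean theorem: QR^2 = PQ^2 - PR^2
QR^2 = 25^2 - 15^2 = 625 - 225 = 400
QR = sqrt(400) = 20

20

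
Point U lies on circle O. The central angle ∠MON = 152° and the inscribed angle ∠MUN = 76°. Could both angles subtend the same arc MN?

By the inscribed angle theorem, if both angles subtend the same arc, the inscribed angle must be half the central angle.
Half of 152° = 76°, which equals the given inscribed angle of 76°.
Therefore, yes, they correspond to the same arc.

Yes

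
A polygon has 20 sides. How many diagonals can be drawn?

Total line segments between 20 vertices = C(20,2) = 190.
Subtract the 20 sides: 190 - 20 = 170 diagonals.

170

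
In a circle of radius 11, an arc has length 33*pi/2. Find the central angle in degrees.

θ = 360 × 33*pi/2 / (2π × 11) = 270° (rearranging arc length formula).

270°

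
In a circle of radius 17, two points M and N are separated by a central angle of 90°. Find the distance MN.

Chord = 2(17) sin(45°) = 17*sqrt(2)

17*sqrt(2)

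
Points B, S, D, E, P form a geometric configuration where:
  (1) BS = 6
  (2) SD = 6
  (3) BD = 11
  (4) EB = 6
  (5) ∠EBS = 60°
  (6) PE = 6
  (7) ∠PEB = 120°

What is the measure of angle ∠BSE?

Step 1: By the law of cosines on triangle SBE: SE² = 6² + 6² − 2·6·6·cos(60°) = 36, so SE = 6.
Step 2: By the inverse law of cosines on triangle BSE: cos(∠BSE) = (6² + 6² − 6²) / (2·6·6) = 36/72 = 0.5, so ∠BSE = 60°.

Therefore, the measure of angle ∠BSE = 60°.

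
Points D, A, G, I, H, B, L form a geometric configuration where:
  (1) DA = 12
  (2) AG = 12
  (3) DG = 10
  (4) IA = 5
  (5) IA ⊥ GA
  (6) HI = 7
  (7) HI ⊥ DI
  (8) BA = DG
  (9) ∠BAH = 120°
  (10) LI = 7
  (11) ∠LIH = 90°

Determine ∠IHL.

Step 1: By the law of cosines on triangle HIL: HL² = 7² + 7² − 2·7·7·cos(90°) = 98, so HL = 7·√2.
Step 2: By the inverse law of cosines on triangle IHL: cos(∠IHL) = (7² + (7·√2)² − 7²) / (2·7·7·√2) = 98/138.59 = 0.7071, so ∠IHL = 45°.

Therefore, the measure of angle ∠IHL = 45°.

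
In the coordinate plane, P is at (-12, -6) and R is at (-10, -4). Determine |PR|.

d = sqrt((2)^2 + (2)^2) = sqrt(8) = 2*sqrt(2)

2*sqrt(2)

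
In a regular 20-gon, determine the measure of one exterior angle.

Each exterior angle of a regular n-gon is 360 / n.
For n = 20: 360 / 20 = 18 degrees.

18 degrees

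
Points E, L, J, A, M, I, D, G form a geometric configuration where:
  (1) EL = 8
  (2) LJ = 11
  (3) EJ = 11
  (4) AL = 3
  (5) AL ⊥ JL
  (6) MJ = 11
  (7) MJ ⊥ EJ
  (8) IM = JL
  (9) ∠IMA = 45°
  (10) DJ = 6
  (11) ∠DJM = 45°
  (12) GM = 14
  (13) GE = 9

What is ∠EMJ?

Step 1: By the law of cosines on triangle MJE: ME² = 11² + 11² − 2·11·11·cos(90°) = 242, so ME = 11·√2.
Step 2: By the inverse law of cosines on triangle EMJ: cos(∠EMJ) = ((11·√2)² + 11² − 11²) / (2·11·√2·11) = 242/342.24 = 0.7071, so ∠EMJ = 45°.

Therefore, the measure of angle ∠EMJ = 45°.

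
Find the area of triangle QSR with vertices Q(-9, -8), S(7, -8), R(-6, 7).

The Shoelace formula computes the area from vertex coordinates by summing cross products.
For vertices (-9,-8), (7,-8), (-6,7):
Signed sum = -9*-8 - 7*-8 + 7*7 - -6*-8 + -6*-8 - -9*7
= 128 + 1 + 111 = 240
Area = (1/2)|240| = 120.

120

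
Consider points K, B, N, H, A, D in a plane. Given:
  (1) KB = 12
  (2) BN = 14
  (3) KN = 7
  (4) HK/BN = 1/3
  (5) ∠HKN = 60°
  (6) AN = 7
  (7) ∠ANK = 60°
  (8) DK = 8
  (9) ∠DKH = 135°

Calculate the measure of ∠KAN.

Step 1: By the law of cosines on triangle ANK: AK² = 7² + 7² − 2·7·7·cos(60°) = 49, so AK = 7.
Step 2: By the inverse law of cosines on triangle KAN: cos(∠KAN) = (7² + 7² − 7²) / (2·7·7) = 49/98 = 0.5, so ∠KAN = 60°.

Therefore, the measure of angle ∠KAN = 60°.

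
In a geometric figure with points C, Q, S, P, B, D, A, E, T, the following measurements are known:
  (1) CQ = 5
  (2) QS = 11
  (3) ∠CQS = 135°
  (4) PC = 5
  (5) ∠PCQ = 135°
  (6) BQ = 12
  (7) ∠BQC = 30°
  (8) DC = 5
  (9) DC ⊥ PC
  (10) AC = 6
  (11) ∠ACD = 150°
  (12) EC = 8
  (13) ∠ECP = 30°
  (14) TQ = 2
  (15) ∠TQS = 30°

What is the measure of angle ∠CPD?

Step 1: By the law of cosines on triangle PCD: PD² = 5² + 5² − 2·5·5·cos(90°) = 50, so PD = 5·√2.
Step 2: By the inverse law of cosines on triangle CPD: cos(∠CPD) = (5² + (5·√2)² − 5²) / (2·5·5·√2) = 50/70.71 = 0.7071, so ∠CPD = 45°.

Therefore, the measure of angle ∠CPD = 45°.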